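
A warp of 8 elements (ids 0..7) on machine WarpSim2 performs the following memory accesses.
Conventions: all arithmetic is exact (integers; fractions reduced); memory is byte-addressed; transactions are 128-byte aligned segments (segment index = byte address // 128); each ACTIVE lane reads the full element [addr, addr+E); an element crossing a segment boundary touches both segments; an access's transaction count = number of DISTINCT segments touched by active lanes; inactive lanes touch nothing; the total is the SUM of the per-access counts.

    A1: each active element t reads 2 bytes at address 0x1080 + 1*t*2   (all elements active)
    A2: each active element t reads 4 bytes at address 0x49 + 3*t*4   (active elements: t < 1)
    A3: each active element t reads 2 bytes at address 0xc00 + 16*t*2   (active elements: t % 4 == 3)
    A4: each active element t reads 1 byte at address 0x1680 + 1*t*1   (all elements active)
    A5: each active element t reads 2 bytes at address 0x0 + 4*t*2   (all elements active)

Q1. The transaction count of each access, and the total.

A1: 1 transaction
A2: 1 transaction
A3: 2 transactions
A4: 1 transaction
A5: 1 transaction

Answer: 1,1,2,1,1; total 6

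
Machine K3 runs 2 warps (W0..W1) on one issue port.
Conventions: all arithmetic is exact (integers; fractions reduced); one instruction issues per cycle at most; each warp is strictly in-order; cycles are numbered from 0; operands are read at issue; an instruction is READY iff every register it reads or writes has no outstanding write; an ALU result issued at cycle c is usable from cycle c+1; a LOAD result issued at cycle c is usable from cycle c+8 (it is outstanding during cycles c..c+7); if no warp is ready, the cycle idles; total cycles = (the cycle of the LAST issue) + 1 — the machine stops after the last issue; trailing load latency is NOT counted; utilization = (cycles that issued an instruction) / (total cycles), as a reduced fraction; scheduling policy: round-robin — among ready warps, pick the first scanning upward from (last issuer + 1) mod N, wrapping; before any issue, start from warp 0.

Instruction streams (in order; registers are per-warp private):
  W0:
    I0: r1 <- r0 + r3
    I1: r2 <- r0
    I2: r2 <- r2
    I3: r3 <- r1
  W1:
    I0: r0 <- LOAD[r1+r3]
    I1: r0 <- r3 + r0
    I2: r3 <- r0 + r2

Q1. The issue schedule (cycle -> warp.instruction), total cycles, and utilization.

cycle 0: W0.I0
cycle 1: W1.I0
cycle 2: W0.I1
cycle 3: W0.I2
cycle 4: W0.I3
cycle 5: idle
cycle 6: idle
cycle 7: idle
cycle 8: idle
cycle 9: W1.I1
cycle 10: W1.I2

Answer: 11 cycles, utilization 7/11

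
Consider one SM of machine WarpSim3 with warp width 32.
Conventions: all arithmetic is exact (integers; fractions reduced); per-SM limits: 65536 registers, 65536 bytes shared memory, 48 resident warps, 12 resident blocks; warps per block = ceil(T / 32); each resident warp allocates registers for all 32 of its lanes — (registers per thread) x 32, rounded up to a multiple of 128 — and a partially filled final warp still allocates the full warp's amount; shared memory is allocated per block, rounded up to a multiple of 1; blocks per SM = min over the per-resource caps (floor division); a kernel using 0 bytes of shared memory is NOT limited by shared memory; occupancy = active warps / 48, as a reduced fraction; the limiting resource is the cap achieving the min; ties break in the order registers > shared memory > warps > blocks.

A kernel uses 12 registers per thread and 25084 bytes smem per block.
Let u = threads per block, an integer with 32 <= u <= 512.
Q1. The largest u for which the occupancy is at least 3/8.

Answer: u = 512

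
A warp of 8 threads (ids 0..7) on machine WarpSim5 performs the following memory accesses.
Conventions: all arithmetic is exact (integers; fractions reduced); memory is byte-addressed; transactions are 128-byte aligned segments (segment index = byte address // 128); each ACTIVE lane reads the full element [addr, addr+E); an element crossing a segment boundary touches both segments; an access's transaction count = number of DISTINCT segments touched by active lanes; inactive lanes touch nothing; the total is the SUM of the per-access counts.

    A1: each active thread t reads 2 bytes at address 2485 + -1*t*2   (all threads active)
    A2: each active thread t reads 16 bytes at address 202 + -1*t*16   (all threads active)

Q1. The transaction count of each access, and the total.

A1: 1 transaction
A2: 2 transactions

Answer: 1,2; total 3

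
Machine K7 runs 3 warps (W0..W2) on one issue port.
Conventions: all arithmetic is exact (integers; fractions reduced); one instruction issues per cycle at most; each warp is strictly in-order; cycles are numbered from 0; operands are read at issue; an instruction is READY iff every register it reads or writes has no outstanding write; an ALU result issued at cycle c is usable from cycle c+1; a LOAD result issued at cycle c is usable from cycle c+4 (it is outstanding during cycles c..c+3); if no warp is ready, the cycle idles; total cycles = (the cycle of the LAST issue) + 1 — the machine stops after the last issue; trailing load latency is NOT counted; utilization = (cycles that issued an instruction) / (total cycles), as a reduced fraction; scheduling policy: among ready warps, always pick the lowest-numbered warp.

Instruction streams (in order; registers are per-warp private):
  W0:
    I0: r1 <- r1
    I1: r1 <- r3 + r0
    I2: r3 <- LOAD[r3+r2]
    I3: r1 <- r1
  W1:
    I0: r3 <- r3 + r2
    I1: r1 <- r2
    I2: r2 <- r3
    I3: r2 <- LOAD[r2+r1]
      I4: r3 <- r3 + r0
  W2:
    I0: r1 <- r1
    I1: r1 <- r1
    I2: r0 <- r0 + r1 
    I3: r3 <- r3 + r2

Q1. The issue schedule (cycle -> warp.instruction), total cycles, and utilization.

cycle 0: W0.I0
cycle 1: W0.I1
cycle 2: W0.I2
cycle 3: W0.I3
cycle 4: W1.I0
cycle 5: W1.I1
cycle 6: W1.I2
cycle 7: W1.I3
cycle 8: W1.I4
cycle 9: W2.I0
cycle 10: W2.I1
cycle 11: W2.I2
cycle 12: W2.I3

Answer: 13 cycles, utilization 1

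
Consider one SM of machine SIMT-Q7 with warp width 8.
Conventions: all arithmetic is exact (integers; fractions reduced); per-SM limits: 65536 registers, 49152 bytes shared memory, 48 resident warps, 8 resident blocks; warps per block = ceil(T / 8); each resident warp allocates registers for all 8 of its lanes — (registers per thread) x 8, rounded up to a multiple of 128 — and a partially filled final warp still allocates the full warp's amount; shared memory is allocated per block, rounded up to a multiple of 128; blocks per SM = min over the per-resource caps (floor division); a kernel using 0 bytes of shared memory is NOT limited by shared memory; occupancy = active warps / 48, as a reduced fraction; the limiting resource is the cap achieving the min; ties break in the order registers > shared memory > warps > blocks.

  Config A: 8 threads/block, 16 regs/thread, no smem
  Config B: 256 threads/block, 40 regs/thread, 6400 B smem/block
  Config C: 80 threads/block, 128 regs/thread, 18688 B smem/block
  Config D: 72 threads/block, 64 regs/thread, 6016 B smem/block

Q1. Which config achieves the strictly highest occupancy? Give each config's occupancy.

occupancies: A 1/6, B 2/3, C 5/12, D 15/16

Answer: D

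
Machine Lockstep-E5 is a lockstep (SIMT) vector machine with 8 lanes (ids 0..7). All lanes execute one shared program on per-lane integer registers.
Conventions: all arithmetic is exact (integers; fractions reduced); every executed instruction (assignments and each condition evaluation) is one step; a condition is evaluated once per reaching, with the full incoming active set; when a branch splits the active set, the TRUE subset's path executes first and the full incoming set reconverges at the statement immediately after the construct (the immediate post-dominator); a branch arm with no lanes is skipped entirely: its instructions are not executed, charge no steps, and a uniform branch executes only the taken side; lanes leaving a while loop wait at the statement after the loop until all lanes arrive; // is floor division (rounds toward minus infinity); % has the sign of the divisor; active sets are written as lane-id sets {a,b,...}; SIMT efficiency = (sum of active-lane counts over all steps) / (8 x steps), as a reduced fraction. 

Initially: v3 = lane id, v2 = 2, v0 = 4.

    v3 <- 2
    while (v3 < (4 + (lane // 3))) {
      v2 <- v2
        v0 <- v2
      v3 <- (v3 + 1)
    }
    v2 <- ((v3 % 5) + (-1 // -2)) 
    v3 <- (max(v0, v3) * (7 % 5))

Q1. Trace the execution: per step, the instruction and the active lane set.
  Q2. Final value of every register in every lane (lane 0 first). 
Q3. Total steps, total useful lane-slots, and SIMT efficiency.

step 0: v3 <- 2                      {0,1,2,3,4,5,6,7}
step 1: eval (v3 < (4 + (lane // 3))) {0,1,2,3,4,5,6,7}
step 2: v2 <- v2                     {0,1,2,3,4,5,6,7}
step 3: v0 <- v2                     {0,1,2,3,4,5,6,7}
step 4: v3 <- (v3 + 1)               {0,1,2,3,4,5,6,7}
step 5: eval (v3 < (4 + (lane // 3))) {0,1,2,3,4,5,6,7}
step 6: v2 <- v2                     {0,1,2,3,4,5,6,7}
step 7: v0 <- v2                     {0,1,2,3,4,5,6,7}
step 8: v3 <- (v3 + 1)               {0,1,2,3,4,5,6,7}
step 9: eval (v3 < (4 + (lane // 3))) {0,1,2,3,4,5,6,7}
step 10: v2 <- v2                     {3,4,5,6,7}
step 11: v0 <- v2                     {3,4,5,6,7}
step 12: v3 <- (v3 + 1)               {3,4,5,6,7}
step 13: eval (v3 < (4 + (lane // 3))) {3,4,5,6,7}
step 14: v2 <- v2                     {6,7}
step 15: v0 <- v2                     {6,7}
step 16: v3 <- (v3 + 1)               {6,7}
step 17: eval (v3 < (4 + (lane // 3))) {6,7}
step 18: v2 <- ((v3 % 5) + (-1 // -2)) {0,1,2,3,4,5,6,7}
step 19: v3 <- (max(v0, v3) * (7 % 5)) {0,1,2,3,4,5,6,7}

Answer: 20 steps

v3: 8,8,8,10,10,10,12,12
v2: 4,4,4,0,0,0,1,1
v0: 2,2,2,2,2,2,2,2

steps = 20; useful = 124; efficiency = 124/160 = 31/40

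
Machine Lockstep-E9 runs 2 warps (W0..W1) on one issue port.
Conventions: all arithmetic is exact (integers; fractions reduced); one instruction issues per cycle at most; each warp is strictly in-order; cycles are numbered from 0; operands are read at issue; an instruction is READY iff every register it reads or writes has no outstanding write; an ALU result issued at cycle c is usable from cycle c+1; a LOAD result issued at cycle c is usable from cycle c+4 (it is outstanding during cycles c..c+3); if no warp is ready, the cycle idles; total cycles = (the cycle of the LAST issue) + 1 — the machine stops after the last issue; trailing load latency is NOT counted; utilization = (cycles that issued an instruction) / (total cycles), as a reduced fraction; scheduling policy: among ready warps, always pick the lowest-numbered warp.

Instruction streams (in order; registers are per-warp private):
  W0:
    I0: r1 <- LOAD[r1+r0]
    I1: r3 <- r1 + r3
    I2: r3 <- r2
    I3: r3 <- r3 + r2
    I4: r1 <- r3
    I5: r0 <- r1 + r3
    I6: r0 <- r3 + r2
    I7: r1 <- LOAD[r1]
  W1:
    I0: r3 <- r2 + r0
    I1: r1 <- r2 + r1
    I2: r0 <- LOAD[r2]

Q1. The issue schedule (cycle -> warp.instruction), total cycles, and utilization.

cycle 0: W0.I0
cycle 1: W1.I0
cycle 2: W1.I1
cycle 3: W1.I2
cycle 4: W0.I1
cycle 5: W0.I2
cycle 6: W0.I3
cycle 7: W0.I4
cycle 8: W0.I5
cycle 9: W0.I6
cycle 10: W0.I7

Answer: 11 cycles, utilization 1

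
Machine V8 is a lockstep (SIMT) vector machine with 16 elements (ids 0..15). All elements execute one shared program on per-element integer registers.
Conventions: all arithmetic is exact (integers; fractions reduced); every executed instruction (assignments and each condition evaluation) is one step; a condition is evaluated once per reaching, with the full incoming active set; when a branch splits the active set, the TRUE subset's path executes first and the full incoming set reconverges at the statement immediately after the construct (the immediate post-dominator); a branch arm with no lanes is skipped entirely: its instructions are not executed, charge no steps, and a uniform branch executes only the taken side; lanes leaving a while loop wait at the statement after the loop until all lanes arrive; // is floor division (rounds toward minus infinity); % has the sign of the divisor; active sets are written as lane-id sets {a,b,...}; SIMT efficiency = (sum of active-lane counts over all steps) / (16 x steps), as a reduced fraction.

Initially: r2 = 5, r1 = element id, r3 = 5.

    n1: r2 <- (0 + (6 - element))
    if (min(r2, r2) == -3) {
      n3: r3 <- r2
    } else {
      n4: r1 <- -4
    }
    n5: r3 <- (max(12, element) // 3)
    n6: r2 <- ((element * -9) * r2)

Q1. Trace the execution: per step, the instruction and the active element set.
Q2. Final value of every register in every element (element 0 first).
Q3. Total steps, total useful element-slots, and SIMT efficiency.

step 0: r2 <- (0 + (6 - element))    {0,1,2,3,4,5,6,7,8,9,10,11,12,13,14,15}
step 1: eval (min(r2, r2) == -3)     {0,1,2,3,4,5,6,7,8,9,10,11,12,13,14,15}
step 2: r3 <- r2                     {9}
step 3: r1 <- -4                     {0,1,2,3,4,5,6,7,8,10,11,12,13,14,15}
step 4: r3 <- (max(12, element) // 3) {0,1,2,3,4,5,6,7,8,9,10,11,12,13,14,15}
step 5: r2 <- ((element * -9) * r2)  {0,1,2,3,4,5,6,7,8,9,10,11,12,13,14,15}

Answer: 6 steps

r2: 0,-45,-72,-81,-72,-45,0,63,144,243,360,495,648,819,1008,1215
r1: -4,-4,-4,-4,-4,-4,-4,-4,-4,9,-4,-4,-4,-4,-4,-4
r3: 4,4,4,4,4,4,4,4,4,4,4,4,4,4,4,5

steps = 6; useful = 80; efficiency = 80/96 = 5/6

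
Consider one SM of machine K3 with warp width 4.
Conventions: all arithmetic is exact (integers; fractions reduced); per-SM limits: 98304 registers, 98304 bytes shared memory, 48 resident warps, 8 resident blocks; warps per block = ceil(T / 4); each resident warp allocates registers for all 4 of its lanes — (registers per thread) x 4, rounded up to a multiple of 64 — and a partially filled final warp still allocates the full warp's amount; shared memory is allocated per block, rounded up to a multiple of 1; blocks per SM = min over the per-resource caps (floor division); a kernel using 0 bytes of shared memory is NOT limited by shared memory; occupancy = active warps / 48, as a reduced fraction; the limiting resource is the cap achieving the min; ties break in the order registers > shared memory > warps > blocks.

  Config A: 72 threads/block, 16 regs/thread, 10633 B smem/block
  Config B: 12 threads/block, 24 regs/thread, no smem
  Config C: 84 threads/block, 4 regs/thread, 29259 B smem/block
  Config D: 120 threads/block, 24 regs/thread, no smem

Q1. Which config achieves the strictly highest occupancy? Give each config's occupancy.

occupancies: A 3/4, B 1/2, C 7/8, D 5/8

Answer: C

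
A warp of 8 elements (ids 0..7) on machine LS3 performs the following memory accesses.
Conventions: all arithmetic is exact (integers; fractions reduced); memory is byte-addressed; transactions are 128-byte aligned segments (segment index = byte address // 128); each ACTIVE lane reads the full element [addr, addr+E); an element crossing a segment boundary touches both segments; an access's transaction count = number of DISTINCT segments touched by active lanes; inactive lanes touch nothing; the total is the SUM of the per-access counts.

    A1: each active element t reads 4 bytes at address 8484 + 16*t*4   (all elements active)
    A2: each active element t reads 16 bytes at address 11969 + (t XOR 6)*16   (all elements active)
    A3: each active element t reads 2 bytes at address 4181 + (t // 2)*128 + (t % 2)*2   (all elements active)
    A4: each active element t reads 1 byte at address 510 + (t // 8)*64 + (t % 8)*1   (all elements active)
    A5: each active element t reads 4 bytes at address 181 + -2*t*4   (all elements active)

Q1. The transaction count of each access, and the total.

A1: 4 transactions
A2: 2 transactions
A3: 4 transactions
A4: 2 transactions
A5: 2 transactions

Answer: 4,2,4,2,2; total 14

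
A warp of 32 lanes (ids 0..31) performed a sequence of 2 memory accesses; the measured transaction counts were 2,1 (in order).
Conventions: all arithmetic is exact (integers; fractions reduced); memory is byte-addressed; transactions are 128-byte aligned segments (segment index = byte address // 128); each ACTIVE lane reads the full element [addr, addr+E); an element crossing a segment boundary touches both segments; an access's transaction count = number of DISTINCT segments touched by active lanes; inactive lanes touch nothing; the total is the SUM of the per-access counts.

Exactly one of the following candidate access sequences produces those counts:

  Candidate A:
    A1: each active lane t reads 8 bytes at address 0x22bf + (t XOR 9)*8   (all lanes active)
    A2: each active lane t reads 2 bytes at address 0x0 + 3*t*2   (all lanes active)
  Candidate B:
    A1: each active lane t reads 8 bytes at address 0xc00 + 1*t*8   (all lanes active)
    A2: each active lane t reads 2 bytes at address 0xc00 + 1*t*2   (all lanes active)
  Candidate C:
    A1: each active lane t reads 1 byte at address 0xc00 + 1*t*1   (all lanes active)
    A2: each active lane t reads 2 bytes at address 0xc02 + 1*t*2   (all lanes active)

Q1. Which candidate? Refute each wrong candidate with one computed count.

A: A1 gives 3 transactions, not 2
C: A1 gives 1 transaction, not 2
B: all counts match (2,1)

Answer: B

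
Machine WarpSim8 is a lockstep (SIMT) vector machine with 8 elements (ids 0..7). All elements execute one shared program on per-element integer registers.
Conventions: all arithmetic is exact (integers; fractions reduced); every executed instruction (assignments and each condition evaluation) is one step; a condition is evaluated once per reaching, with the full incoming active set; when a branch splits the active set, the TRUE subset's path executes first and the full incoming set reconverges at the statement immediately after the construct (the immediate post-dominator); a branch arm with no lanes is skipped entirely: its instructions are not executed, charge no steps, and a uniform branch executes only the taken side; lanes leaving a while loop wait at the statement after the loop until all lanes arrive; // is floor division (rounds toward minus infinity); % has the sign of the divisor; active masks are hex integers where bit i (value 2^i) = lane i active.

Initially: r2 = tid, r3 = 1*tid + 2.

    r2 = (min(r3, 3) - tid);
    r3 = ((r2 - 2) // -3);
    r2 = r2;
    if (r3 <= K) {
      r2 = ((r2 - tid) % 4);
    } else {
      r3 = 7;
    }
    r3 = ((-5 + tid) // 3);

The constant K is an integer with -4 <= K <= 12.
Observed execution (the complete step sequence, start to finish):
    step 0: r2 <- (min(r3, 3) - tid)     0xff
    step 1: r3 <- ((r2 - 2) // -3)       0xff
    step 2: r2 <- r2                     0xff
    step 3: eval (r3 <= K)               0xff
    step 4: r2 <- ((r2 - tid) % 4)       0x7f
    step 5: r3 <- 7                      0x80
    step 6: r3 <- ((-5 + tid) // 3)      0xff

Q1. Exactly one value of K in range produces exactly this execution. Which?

Answer: K = 1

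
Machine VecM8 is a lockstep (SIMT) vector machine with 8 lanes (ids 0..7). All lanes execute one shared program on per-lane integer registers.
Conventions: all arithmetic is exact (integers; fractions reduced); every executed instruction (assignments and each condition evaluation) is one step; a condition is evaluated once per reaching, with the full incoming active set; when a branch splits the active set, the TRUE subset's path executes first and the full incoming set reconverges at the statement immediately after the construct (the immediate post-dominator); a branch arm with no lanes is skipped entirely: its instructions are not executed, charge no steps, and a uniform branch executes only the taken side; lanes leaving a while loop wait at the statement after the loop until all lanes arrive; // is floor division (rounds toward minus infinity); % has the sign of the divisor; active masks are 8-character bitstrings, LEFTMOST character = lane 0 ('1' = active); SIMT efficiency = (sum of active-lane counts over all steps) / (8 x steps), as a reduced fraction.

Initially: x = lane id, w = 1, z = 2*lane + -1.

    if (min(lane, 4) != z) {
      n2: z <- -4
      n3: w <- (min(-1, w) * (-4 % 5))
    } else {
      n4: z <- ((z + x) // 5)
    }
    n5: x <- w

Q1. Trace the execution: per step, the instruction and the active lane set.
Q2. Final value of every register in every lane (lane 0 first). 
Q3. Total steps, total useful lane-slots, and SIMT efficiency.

step 0: eval (min(lane, 4) != z)     11111111
step 1: z <- -4                      10111111
step 2: w <- (min(-1, w) * (-4 % 5)) 10111111
step 3: z <- ((z + x) // 5)          01000000
step 4: x <- w                       11111111

Answer: 5 steps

x: -1,1,-1,-1,-1,-1,-1,-1
w: -1,1,-1,-1,-1,-1,-1,-1
z: -4,0,-4,-4,-4,-4,-4,-4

steps = 5; useful = 31; efficiency = 31/40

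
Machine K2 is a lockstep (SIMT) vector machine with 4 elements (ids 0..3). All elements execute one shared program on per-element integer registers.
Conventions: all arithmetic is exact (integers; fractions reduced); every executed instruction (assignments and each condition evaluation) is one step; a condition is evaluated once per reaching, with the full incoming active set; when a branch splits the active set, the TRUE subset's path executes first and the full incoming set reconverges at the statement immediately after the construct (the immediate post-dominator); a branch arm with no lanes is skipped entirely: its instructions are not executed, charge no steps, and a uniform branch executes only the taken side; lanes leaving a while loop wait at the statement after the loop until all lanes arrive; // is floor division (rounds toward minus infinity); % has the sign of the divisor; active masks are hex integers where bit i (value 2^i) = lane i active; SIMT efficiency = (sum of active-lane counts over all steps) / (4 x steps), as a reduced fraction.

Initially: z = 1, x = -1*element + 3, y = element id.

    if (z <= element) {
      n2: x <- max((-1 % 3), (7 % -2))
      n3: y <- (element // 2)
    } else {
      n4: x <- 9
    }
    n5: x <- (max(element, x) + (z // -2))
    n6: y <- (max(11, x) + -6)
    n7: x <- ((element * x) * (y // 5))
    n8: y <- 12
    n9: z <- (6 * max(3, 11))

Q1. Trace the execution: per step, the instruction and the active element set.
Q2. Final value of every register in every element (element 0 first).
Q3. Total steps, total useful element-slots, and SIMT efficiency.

step 0: eval (z <= element)          0xf
step 1: x <- max((-1 % 3), (7 % -2)) 0xe
step 2: y <- (element // 2)          0xe
step 3: x <- 9                       0x1
step 4: x <- (max(element, x) + (z // -2)) 0xf
step 5: y <- (max(11, x) + -6)       0xf
step 6: x <- ((element * x) * (y // 5)) 0xf
step 7: y <- 12                      0xf
step 8: z <- (6 * max(3, 11))        0xf

Answer: 9 steps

z: 66,66,66,66
x: 0,1,2,6
y: 12,12,12,12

steps = 9; useful = 31; efficiency = 31/36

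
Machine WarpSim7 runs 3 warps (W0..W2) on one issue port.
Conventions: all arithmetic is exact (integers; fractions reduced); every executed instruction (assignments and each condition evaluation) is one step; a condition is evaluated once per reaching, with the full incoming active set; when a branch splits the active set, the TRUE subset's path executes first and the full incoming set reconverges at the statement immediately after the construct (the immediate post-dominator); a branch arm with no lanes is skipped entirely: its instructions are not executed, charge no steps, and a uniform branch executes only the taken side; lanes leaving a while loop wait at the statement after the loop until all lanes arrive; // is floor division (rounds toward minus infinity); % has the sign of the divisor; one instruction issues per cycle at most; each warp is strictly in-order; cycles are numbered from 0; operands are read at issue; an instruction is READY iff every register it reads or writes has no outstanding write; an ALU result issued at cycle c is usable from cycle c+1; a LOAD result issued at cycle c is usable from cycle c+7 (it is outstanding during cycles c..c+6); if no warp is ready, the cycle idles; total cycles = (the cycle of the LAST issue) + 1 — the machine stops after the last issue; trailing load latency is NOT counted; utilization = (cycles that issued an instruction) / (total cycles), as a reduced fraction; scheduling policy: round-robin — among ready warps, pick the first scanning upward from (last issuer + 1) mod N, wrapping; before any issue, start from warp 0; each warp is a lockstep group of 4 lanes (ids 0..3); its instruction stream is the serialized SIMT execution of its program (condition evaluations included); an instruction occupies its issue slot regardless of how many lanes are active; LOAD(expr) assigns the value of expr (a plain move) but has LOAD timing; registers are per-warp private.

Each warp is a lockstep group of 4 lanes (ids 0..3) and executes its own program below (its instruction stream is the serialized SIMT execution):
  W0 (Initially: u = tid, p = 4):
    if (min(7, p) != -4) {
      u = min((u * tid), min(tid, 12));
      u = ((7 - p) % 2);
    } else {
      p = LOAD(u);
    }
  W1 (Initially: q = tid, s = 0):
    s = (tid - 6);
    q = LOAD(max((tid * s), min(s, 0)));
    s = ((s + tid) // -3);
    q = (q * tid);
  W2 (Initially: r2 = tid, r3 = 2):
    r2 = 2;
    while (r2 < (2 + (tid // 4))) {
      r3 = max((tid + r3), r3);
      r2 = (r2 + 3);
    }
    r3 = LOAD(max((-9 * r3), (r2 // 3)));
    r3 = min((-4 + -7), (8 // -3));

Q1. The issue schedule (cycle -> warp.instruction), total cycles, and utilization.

cycle 0: W0.I0
cycle 1: W1.I0
cycle 2: W2.I0
cycle 3: W0.I1
cycle 4: W1.I1
cycle 5: W2.I1
cycle 6: W0.I2
cycle 7: W1.I2
cycle 8: W2.I2
cycle 9: idle
cycle 10: idle
cycle 11: W1.I3
cycle 12: idle
cycle 13: idle
cycle 14: idle
cycle 15: W2.I3

Answer: 16 cycles, utilization 11/16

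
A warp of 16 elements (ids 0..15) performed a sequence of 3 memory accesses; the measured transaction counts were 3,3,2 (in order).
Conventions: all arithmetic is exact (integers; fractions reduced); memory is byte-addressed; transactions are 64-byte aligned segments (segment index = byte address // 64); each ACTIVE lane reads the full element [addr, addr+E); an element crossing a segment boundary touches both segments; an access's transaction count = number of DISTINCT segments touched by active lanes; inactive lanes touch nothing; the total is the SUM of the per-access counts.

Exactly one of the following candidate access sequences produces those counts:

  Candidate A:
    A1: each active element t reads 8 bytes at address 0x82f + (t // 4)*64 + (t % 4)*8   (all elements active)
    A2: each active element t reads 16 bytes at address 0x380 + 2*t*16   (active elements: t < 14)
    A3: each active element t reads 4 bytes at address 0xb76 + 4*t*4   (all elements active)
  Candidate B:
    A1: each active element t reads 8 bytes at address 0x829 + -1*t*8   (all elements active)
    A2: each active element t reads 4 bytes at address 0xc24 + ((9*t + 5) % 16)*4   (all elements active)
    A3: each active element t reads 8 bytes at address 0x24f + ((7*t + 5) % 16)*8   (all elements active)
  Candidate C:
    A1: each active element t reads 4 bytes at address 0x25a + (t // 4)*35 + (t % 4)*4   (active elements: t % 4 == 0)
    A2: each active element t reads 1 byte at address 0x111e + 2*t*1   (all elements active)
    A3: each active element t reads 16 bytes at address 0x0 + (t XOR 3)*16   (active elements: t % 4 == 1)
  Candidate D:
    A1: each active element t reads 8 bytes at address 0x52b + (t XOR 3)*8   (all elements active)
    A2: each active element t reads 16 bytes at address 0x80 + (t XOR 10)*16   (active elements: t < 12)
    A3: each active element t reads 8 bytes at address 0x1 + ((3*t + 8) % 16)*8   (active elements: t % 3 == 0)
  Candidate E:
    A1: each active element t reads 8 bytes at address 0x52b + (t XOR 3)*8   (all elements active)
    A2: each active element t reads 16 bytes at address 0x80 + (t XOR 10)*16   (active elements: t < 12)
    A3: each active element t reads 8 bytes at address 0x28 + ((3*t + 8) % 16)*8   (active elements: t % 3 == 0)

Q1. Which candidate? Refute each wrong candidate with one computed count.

A: A1 gives 5 transactions, not 3
B: A2 gives 2 transactions, not 3
C: A2 gives 1 transaction, not 3
E: A3 gives 3 transactions, not 2
D: all counts match (3,3,2)

Answer: D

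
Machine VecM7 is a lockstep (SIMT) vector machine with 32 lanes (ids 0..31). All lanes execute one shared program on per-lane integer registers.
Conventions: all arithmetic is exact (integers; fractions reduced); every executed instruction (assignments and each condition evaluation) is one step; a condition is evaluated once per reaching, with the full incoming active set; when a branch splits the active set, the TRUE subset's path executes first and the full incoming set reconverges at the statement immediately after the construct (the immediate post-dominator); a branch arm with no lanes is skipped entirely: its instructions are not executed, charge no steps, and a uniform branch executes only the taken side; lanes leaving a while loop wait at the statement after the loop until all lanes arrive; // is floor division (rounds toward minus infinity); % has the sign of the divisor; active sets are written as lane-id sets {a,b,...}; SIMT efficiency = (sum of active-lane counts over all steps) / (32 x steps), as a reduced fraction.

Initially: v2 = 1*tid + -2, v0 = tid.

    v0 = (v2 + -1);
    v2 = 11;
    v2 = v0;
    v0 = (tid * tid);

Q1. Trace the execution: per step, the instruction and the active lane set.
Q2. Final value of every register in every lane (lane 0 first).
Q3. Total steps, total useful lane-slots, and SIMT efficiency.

step 0: v0 <- (v2 + -1)              {0,1,2,3,4,5,6,7,8,9,10,11,12,13,14,15,16,17,18,19,20,21,22,23,24,25,26,27,28,29,30,31}
step 1: v2 <- 11                     {0,1,2,3,4,5,6,7,8,9,10,11,12,13,14,15,16,17,18,19,20,21,22,23,24,25,26,27,28,29,30,31}
step 2: v2 <- v0                     {0,1,2,3,4,5,6,7,8,9,10,11,12,13,14,15,16,17,18,19,20,21,22,23,24,25,26,27,28,29,30,31}
step 3: v0 <- (tid * tid)            {0,1,2,3,4,5,6,7,8,9,10,11,12,13,14,15,16,17,18,19,20,21,22,23,24,25,26,27,28,29,30,31}

Answer: 4 steps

v2: -3,-2,-1,0,1,2,3,4,5,6,7,8,9,10,11,12,13,14,15,16,17,18,19,20,21,22,23,24,25,26,27,28
v0: 0,1,4,9,16,25,36,49,64,81,100,121,144,169,196,225,256,289,324,361,400,441,484,529,576,625,676,729,784,841,900,961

steps = 4; useful = 128; efficiency = 128/128 = 1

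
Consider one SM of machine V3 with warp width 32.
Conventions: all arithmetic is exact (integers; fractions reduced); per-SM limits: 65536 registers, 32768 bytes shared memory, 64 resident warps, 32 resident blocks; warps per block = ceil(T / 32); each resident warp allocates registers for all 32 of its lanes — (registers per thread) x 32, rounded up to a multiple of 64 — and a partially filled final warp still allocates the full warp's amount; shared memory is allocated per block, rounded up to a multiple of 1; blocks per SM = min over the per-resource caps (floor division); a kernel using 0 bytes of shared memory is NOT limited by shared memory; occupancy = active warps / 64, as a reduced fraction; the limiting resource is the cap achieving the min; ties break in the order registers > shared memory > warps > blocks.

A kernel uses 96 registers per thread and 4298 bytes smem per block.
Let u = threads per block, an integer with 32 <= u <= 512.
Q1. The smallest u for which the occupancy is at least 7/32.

Answer: u = 33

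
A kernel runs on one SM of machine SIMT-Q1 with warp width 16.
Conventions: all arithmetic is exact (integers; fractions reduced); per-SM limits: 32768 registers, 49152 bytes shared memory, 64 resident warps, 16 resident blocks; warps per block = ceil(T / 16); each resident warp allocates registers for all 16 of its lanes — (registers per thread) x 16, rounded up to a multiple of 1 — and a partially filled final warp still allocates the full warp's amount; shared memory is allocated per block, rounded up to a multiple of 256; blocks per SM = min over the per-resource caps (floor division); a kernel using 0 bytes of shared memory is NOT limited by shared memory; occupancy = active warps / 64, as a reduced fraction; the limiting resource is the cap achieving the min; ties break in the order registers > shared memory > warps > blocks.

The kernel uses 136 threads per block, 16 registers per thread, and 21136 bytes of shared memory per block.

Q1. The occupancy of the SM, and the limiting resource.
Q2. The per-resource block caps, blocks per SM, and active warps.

Answer: occupancy 9/32, limited by shared memory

registers: 14 blocks
shared memory: 2 blocks
warps: 7 blocks
blocks: 16 blocks

Answer: 2 blocks, 18 active warps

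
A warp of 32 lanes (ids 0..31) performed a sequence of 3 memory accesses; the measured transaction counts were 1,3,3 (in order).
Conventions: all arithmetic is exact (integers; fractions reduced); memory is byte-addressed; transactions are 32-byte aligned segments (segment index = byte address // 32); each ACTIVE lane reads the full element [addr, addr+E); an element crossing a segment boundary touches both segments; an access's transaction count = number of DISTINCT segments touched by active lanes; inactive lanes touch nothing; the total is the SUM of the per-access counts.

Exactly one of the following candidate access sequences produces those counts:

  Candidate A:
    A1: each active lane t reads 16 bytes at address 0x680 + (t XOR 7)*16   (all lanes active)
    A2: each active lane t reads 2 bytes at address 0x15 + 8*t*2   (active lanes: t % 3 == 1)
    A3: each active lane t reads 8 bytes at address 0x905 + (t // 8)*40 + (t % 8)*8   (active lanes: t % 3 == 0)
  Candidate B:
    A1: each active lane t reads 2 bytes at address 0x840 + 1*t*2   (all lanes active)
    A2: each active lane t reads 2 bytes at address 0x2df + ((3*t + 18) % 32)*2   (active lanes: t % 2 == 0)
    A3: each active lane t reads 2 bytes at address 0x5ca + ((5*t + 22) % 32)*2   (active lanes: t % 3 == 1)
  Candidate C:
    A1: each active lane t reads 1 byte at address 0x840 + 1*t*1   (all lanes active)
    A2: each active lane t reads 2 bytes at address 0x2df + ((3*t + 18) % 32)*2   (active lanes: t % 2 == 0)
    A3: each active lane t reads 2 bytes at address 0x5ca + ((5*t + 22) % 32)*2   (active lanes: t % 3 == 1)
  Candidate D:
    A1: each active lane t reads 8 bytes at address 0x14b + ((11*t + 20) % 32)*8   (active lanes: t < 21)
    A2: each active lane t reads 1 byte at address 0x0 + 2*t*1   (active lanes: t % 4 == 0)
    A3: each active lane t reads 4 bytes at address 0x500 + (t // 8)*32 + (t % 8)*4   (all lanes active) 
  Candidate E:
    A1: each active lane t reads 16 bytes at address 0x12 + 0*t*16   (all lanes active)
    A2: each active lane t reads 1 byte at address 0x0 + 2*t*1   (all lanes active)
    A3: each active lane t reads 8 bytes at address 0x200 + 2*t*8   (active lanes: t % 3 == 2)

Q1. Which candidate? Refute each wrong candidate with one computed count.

A: A1 gives 16 transactions, not 1
B: A1 gives 2 transactions, not 1
D: A1 gives 9 transactions, not 1
E: A1 gives 2 transactions, not 1
C: all counts match (1,3,3)

Answer: C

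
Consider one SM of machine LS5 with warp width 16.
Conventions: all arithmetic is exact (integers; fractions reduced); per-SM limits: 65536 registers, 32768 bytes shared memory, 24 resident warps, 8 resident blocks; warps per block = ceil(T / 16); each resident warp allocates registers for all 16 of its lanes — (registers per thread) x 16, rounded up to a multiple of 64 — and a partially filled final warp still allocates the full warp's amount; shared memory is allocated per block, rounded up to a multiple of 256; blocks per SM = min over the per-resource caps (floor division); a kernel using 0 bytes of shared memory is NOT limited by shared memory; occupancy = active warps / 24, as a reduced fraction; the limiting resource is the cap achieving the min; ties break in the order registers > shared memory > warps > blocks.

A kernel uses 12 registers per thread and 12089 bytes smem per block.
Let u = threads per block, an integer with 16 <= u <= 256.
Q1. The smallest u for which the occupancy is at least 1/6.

Answer: u = 17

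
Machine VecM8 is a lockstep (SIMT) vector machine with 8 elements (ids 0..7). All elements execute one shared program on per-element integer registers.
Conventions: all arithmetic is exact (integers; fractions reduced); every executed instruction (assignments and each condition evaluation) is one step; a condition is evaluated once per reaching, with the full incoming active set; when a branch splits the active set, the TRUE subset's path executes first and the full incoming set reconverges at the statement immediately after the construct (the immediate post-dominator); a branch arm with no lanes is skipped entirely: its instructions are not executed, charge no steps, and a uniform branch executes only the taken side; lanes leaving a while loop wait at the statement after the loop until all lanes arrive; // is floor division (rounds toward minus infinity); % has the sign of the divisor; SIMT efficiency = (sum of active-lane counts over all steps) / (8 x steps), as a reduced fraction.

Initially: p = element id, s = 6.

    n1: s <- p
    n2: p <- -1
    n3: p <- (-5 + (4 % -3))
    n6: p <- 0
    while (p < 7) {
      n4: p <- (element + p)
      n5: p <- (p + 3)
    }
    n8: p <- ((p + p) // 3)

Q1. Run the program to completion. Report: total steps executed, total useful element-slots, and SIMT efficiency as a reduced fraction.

Answer: 15 steps, 87 useful, 29/40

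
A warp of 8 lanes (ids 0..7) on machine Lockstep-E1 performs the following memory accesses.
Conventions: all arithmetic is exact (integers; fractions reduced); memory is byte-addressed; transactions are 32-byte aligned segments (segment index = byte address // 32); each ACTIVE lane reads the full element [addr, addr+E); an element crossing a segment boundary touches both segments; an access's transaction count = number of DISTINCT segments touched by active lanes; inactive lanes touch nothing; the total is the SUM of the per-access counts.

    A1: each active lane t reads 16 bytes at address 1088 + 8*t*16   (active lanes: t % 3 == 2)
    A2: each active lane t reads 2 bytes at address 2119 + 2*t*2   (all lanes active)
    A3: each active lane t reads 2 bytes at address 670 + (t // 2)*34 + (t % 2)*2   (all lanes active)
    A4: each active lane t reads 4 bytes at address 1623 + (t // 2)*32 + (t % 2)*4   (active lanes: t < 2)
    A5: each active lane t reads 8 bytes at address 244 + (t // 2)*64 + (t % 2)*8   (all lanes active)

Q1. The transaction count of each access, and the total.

A1: 2 transactions
A2: 2 transactions
A3: 5 transactions
A4: 1 transaction
A5: 8 transactions

Answer: 2,2,5,1,8; total 18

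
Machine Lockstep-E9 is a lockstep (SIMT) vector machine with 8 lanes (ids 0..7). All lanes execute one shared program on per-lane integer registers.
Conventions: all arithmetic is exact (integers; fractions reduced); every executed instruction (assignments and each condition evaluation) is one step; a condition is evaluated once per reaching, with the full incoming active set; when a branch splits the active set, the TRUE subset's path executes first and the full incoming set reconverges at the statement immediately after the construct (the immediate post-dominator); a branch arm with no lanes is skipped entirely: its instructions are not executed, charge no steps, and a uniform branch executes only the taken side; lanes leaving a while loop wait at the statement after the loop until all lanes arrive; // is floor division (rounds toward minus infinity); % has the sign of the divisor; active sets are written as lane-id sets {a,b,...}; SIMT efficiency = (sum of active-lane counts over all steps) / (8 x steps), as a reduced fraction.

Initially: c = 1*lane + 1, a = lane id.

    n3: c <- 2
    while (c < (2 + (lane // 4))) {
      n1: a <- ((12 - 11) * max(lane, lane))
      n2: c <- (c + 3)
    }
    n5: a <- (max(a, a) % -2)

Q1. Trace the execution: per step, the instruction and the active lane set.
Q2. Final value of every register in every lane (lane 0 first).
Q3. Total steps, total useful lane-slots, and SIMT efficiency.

step 0: c <- 2                       {0,1,2,3,4,5,6,7}
step 1: eval (c < (2 + (lane // 4))) {0,1,2,3,4,5,6,7}
step 2: a <- ((12 - 11) * max(lane, lane)) {4,5,6,7}
step 3: c <- (c + 3)                 {4,5,6,7}
step 4: eval (c < (2 + (lane // 4))) {4,5,6,7}
step 5: a <- (max(a, a) % -2)        {0,1,2,3,4,5,6,7}

Answer: 6 steps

c: 2,2,2,2,5,5,5,5
a: 0,-1,0,-1,0,-1,0,-1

steps = 6; useful = 36; efficiency = 36/48 = 3/4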